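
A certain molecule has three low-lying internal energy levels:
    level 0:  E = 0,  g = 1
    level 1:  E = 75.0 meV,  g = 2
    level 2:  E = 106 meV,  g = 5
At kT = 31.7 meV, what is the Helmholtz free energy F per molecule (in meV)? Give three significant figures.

Eᵢ/kT = 0, 2.3659, 3.3438.
Z = Σ gᵢe^(−Eᵢ/kT) = 1·e^(−0) + 2·e^(−2.3659) + 5·e^(−3.3438) = 1.0000 + 0.18773 + 0.17651 = 1.3642.
F = −kT ln Z = −31.7 × ln(1.3642) = −31.7 × 0.31057 = -9.85 meV.

-9.85 meV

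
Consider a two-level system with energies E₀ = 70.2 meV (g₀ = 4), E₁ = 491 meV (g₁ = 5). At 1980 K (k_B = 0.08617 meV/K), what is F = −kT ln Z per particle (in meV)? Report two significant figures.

k_BT = 0.08617 × 1980 K = 170.6 meV.
Eᵢ/kT = 0.4115, 2.878.
Z = Σ gᵢe^(−Eᵢ/kT) = 4·e^(−0.4115) + 5·e^(−2.878) = 2.651 + 0.2812 = 2.932.
F = −kT ln Z = −170.6 × ln(2.932) = −170.6 × 1.076 = -180 meV.

-180 meV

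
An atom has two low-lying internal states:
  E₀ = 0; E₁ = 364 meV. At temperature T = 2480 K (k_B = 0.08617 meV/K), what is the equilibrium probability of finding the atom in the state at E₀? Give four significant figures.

0.8460

k_BT = 0.08617 × 2480 K = 213.702 meV.
Eᵢ/kT = 0, 1.70331.
Z = Σ e^(−Eᵢ/kT) = e^(−0) + e^(−1.70331) = 1.00000 + 0.182080 = 1.18208.
P₀ = e^(−E₀/kT) / Z = 1.00000/1.18208 = 0.8460.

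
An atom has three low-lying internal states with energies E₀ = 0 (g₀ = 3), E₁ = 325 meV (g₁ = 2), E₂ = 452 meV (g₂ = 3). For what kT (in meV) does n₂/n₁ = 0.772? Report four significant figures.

n₂/n₁ = (g₂/g₁) exp[−(E₂−E₁)/kT] = 0.772.
⇒ (E₂−E₁)/kT = ln((3/2)/0.772) = ln(1.94301) = 0.664238.
kT = 127 meV / 0.664238 = 191.2 meV.

191.2 meV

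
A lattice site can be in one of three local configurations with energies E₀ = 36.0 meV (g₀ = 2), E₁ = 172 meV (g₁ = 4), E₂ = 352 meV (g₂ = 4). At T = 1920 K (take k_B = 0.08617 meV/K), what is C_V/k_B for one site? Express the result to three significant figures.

0.419

k_BT = 0.08617 × 1920 K = 165.45 meV.
Eᵢ/kT = 0.21759, 1.0396, 2.1275.
Z = Σ gᵢe^(−Eᵢ/kT) = 2·e^(−0.21759) + 4·e^(−1.0396) + 4·e^(−2.1275) = 1.6089 + 1.4144 + 0.47654 = 3.4998.
⟨E⟩ = 133.99 meV, ⟨E²⟩ = 29423 meV².
C_V/k_B = (⟨E²⟩ − ⟨E⟩²)/(kT)² = (29423 − 17953)/27374 = 0.419.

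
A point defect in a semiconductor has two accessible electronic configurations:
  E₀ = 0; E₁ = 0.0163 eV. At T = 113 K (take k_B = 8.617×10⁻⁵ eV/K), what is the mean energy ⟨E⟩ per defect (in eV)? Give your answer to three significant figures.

k_BT = 8.617×10⁻⁵ × 113 K = 0.0097372 eV.
Eᵢ/kT = 0, 1.6740.
Z = Σ e^(−Eᵢ/kT) = e^(−0) + e^(−1.6740) = 1.0000 + 0.18750 = 1.1875.
⟨E⟩ = Σ Eᵢ e^(−Eᵢ/kT) / Z = (0·1.0000 + 0.0163·0.18750) / 1.1875 = 0.00257 eV.

0.00257 eV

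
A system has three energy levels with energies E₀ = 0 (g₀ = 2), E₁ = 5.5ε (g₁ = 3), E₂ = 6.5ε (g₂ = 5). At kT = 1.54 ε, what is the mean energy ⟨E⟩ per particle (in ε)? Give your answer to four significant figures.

0.4362 ε

Eᵢ/kT = 0, 3.57143, 4.22078.
Z = Σ gᵢe^(−Eᵢ/kT) = 2·e^(−0) + 3·e^(−3.57143) + 5·e^(−4.22078) = 2.00000 + 0.0843469 + 0.0734359 = 2.15778.
⟨E⟩ = Σ Eᵢ gᵢe^(−Eᵢ/kT) / Z = (0·2.00000 + 5.5·0.0843469 + 6.5·0.0734359) / 2.15778 = 0.4362 ε.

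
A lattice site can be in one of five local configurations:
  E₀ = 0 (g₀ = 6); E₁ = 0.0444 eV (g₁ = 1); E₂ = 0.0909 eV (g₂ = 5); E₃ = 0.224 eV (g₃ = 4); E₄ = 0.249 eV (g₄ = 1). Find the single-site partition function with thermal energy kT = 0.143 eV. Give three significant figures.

Eᵢ/kT = 0, 0.31049, 0.63566, 1.5664, 1.7413.
Z = Σ gᵢe^(−Eᵢ/kT) = 6·e^(−0) + 1·e^(−0.31049) + 5·e^(−0.63566) + 4·e^(−1.5664) + 1·e^(−1.7413) = 6.0000 + 0.73309 + 2.6479 + 0.83518 + 0.17529 = 10.391.

Z = 10.4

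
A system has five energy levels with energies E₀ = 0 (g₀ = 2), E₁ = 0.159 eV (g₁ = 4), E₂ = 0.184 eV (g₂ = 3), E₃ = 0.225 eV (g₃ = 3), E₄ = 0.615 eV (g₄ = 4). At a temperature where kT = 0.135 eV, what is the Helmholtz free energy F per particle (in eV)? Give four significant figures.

-0.2063 eV

Eᵢ/kT = 0, 1.17778, 1.36296, 1.66667, 4.55556.
Z = Σ gᵢe^(−Eᵢ/kT) = 2·e^(−0) + 4·e^(−1.17778) + 3·e^(−1.36296) + 3·e^(−1.66667) + 4·e^(−4.55556) = 2.00000 + 1.23185 + 0.767707 + 0.566625 + 0.0420345 = 4.60822.
F = −kT ln Z = −0.135 × ln(4.60822) = −0.135 × 1.52784 = -0.2063 eV.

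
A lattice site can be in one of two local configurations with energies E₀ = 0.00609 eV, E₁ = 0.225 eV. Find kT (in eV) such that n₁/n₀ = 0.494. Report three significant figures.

n₁/n₀ = exp[−(E₁−E₀)/kT] = 0.494.
⇒ (E₁−E₀)/kT = ln(1/0.494) = ln(2.0243) = 0.70522.
kT = 0.21891 eV / 0.70522 = 0.310 eV.

0.310 eV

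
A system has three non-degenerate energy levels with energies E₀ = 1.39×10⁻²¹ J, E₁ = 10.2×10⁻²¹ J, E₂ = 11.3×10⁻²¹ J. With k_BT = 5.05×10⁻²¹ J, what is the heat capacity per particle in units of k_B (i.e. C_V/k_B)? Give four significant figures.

Eᵢ/kT = 0.275248, 2.01980, 2.23762.
Z = Σ e^(−Eᵢ/kT) = e^(−0.275248) + e^(−2.01980) + e^(−2.23762) = 0.759384 + 0.132682 + 0.106712 = 0.998778.
⟨E⟩ = 3.61917, ⟨E²⟩ = 28.9329.
C_V/k_B = (⟨E²⟩ − ⟨E⟩²)/(kT)² = (28.9329 − 13.0984)/25.5025 = 0.6209.

0.6209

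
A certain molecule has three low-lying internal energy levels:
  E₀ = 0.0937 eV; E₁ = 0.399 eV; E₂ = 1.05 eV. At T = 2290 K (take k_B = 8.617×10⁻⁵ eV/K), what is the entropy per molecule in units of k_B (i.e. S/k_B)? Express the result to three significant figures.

k_BT = 8.617×10⁻⁵ × 2290 K = 0.19733 eV.
Eᵢ/kT = 0.47484, 2.0220, 5.3210.
Z = Σ e^(−Eᵢ/kT) = e^(−0.47484) + e^(−2.0220) + e^(−5.3210) = 0.62198 + 0.13239 + 0.0048879 = 0.75926.
⟨E⟩ = Σ EᵢPᵢ = 0.15309 eV.
S/k_B = ln Z + ⟨E⟩/kT = ln(0.75926) + 0.15309/0.19733 = -0.27541 + 0.77581 = 0.500.

0.500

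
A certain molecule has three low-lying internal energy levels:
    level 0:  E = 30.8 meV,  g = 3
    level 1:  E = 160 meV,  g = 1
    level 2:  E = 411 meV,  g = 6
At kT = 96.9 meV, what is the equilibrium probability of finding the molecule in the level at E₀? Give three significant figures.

Eᵢ/kT = 0.31785, 1.6512, 4.2415.
Z = Σ gᵢe^(−Eᵢ/kT) = 3·e^(−0.31785) + 1·e^(−1.6512) + 6·e^(−4.2415) = 2.1831 + 0.19182 + 0.086316 = 2.4612.
P₀ = g₀ e^(−E₀/kT) / Z = 2.1831/2.4612 = 0.887.

0.887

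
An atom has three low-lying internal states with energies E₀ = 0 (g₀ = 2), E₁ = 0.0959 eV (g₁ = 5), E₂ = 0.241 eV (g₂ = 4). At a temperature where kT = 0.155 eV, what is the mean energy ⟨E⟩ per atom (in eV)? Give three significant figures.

0.0834 eV

Eᵢ/kT = 0, 0.61871, 1.5548.
Z = Σ gᵢe^(−Eᵢ/kT) = 2·e^(−0) + 5·e^(−0.61871) + 4·e^(−1.5548) = 2.0000 + 2.6932 + 0.84493 = 5.5381.
⟨E⟩ = Σ Eᵢ gᵢe^(−Eᵢ/kT) / Z = (0·2.0000 + 0.0959·2.6932 + 0.241·0.84493) / 5.5381 = 0.0834 eV.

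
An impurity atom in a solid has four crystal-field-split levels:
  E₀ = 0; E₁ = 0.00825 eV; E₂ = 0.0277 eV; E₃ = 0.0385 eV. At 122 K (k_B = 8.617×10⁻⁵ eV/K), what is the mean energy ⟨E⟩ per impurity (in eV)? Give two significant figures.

0.0043 eV

k_BT = 8.617×10⁻⁵ × 122 K = 0.01051 eV.
Eᵢ/kT = 0, 0.7850, 2.636, 3.663.
Z = Σ e^(−Eᵢ/kT) = e^(−0) + e^(−0.7850) + e^(−2.636) + e^(−3.663) = 1.000 + 0.4561 + 0.07165 + 0.02566 = 1.553.
⟨E⟩ = Σ Eᵢ e^(−Eᵢ/kT) / Z = (0·1.000 + 0.00825·0.4561 + 0.0277·0.07165 + 0.0385·0.02566) / 1.553 = 0.0043 eV.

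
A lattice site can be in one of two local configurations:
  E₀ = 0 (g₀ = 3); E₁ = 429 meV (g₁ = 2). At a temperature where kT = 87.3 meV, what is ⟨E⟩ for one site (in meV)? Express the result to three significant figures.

Eᵢ/kT = 0, 4.9141.
Z = Σ gᵢe^(−Eᵢ/kT) = 3·e^(−0) + 2·e^(−4.9141) = 3.0000 + 0.014685 = 3.0147.
⟨E⟩ = Σ Eᵢ gᵢe^(−Eᵢ/kT) / Z = (0·3.0000 + 429·0.014685) / 3.0147 = 2.09 meV.

2.09 meV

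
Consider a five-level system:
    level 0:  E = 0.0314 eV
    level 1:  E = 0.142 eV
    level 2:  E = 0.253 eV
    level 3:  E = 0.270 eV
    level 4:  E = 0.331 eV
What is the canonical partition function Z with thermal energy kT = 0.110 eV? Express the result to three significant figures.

Eᵢ/kT = 0.28545, 1.2909, 2.3000, 2.4545, 3.0091.
Z = Σ e^(−Eᵢ/kT) = e^(−0.28545) + e^(−1.2909) + e^(−2.3000) + e^(−2.4545) + e^(−3.0091) = 0.75168 + 0.27502 + 0.10026 + 0.085906 + 0.049336 = 1.2622.

Z = 1.26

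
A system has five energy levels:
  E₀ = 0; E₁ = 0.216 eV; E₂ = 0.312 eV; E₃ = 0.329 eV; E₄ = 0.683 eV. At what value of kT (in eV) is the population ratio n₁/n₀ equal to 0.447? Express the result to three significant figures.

0.268 eV

n₁/n₀ = exp[−(E₁−E₀)/kT] = 0.447.
⇒ (E₁−E₀)/kT = ln(1/0.447) = ln(2.2371) = 0.80518.
kT = 0.216 eV / 0.80518 = 0.268 eV.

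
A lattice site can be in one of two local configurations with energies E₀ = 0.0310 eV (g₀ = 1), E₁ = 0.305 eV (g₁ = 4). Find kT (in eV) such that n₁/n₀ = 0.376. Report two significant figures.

0.12 eV

n₁/n₀ = (g₁/g₀) exp[−(E₁−E₀)/kT] = 0.376.
⇒ (E₁−E₀)/kT = ln((4/1)/0.376) = ln(10.64) = 2.365.
kT = 0.2740 eV / 2.365 = 0.12 eV.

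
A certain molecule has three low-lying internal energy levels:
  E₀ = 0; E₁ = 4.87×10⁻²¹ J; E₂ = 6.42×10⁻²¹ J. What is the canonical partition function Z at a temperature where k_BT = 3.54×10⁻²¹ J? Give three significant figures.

Z = 1.42

Eᵢ/kT = 0, 1.3757, 1.8136.
Z = Σ e^(−Eᵢ/kT) = e^(−0) + e^(−1.3757) + e^(−1.8136) = 1.0000 + 0.25266 + 0.16307 = 1.4157.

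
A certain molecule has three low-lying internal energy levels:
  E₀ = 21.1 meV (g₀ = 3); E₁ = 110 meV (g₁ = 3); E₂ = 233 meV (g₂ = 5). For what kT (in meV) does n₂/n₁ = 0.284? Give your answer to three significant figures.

69.5 meV

n₂/n₁ = (g₂/g₁) exp[−(E₂−E₁)/kT] = 0.284.
⇒ (E₂−E₁)/kT = ln((5/3)/0.284) = ln(5.8685) = 1.7696.
kT = 123 meV / 1.7696 = 69.5 meV.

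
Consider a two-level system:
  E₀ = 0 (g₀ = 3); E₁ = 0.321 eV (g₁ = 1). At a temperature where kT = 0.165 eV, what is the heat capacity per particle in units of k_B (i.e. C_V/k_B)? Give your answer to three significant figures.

0.164

Eᵢ/kT = 0, 1.9455.
Z = Σ gᵢe^(−Eᵢ/kT) = 3·e^(−0) + 1·e^(−1.9455) = 3.0000 + 0.14292 = 3.1429.
⟨E⟩ = 0.014597 eV, ⟨E²⟩ = 0.0046857 eV².
C_V/k_B = (⟨E²⟩ − ⟨E⟩²)/(kT)² = (0.0046857 − 0.00021307)/0.027225 = 0.164.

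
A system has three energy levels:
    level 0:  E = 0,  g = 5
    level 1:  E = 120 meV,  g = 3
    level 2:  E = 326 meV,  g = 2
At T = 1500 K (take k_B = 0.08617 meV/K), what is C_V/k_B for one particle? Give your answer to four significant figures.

0.2657

k_BT = 0.08617 × 1500 K = 129.255 meV.
Eᵢ/kT = 0, 0.928397, 2.52215.
Z = Σ gᵢe^(−Eᵢ/kT) = 5·e^(−0) + 3·e^(−0.928397) + 2·e^(−2.52215) = 5.00000 + 1.18556 + 0.160574 = 6.34613.
⟨E⟩ = 30.6666 meV, ⟨E²⟩ = 5379.22 meV².
C_V/k_B = (⟨E²⟩ − ⟨E⟩²)/(kT)² = (5379.22 − 940.440)/16706.9 = 0.2657.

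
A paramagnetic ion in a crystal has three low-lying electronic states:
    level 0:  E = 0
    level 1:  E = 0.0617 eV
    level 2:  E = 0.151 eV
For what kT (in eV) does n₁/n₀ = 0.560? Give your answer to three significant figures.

0.106 eV

n₁/n₀ = exp[−(E₁−E₀)/kT] = 0.560.
⇒ (E₁−E₀)/kT = ln(1/0.560) = ln(1.7857) = 0.57981.
kT = 0.0617 eV / 0.57981 = 0.106 eV.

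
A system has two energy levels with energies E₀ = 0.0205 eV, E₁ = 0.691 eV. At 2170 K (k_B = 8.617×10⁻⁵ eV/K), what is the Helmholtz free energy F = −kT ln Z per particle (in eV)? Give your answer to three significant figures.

0.0154 eV

k_BT = 8.617×10⁻⁵ × 2170 K = 0.18699 eV.
Eᵢ/kT = 0.10963, 3.6954.
Z = Σ e^(−Eᵢ/kT) = e^(−0.10963) + e^(−3.6954) = 0.89617 + 0.024838 = 0.92101.
F = −kT ln Z = −0.18699 × ln(0.92101) = −0.18699 × -0.082284 = 0.0154 eV.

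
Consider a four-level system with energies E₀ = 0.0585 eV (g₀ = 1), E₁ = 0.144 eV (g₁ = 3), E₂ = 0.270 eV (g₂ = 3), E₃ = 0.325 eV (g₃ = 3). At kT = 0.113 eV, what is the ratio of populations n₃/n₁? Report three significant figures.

0.202

n₃/n₁ = (g₃/g₁) exp[−(E₃−E₁)/kT] = (3/3) × exp(−(0.181 eV)/(0.113 eV)) = (3/3) × exp(-1.6018) = 0.202.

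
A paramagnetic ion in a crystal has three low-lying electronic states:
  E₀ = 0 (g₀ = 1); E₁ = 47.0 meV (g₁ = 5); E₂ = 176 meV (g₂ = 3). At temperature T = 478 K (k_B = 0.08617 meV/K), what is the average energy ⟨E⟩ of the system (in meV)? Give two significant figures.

31 meV

k_BT = 0.08617 × 478 K = 41.19 meV.
Eᵢ/kT = 0, 1.141, 4.273.
Z = Σ gᵢe^(−Eᵢ/kT) = 1·e^(−0) + 5·e^(−1.141) + 3·e^(−4.273) = 1.000 + 1.597 + 0.04182 = 2.639.
⟨E⟩ = Σ Eᵢ gᵢe^(−Eᵢ/kT) / Z = (0·1.000 + 47.0·1.597 + 176·0.04182) / 2.639 = 31 meV.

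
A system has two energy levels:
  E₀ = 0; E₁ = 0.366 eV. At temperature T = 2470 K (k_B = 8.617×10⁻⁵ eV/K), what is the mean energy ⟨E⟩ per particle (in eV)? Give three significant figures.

k_BT = 8.617×10⁻⁵ × 2470 K = 0.21284 eV.
Eᵢ/kT = 0, 1.7196.
Z = Σ e^(−Eᵢ/kT) = e^(−0) + e^(−1.7196) = 1.0000 + 0.17914 = 1.1791.
⟨E⟩ = Σ Eᵢ e^(−Eᵢ/kT) / Z = (0·1.0000 + 0.366·0.17914) / 1.1791 = 0.0556 eV.

0.0556 eV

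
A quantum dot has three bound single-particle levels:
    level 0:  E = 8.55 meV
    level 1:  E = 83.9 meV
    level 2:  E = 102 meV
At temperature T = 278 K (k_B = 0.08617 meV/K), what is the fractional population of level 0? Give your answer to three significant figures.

0.940

k_BT = 0.08617 × 278 K = 23.955 meV.
Eᵢ/kT = 0.35692, 3.5024, 4.2580.
Z = Σ e^(−Eᵢ/kT) = e^(−0.35692) + e^(−3.5024) + e^(−4.2580) = 0.69983 + 0.030125 + 0.014151 = 0.74411.
P₀ = e^(−E₀/kT) / Z = 0.69983/0.74411 = 0.940.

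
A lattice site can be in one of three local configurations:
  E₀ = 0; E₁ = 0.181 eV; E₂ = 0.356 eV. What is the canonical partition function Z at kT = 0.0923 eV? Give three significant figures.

Z = 1.16

Eᵢ/kT = 0, 1.9610, 3.8570.
Z = Σ e^(−Eᵢ/kT) = e^(−0) + e^(−1.9610) + e^(−3.8570) = 1.0000 + 0.14072 + 0.021131 = 1.1619.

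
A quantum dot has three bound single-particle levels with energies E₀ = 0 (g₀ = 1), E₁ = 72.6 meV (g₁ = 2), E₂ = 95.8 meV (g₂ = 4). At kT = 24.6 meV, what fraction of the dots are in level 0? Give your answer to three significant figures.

0.843

Eᵢ/kT = 0, 2.9512, 3.8943.
Z = Σ gᵢe^(−Eᵢ/kT) = 1·e^(−0) + 2·e^(−2.9512) + 4·e^(−3.8943) = 1.0000 + 0.10455 + 0.081430 = 1.1860.
P₀ = g₀ e^(−E₀/kT) / Z = 1.0000/1.1860 = 0.843.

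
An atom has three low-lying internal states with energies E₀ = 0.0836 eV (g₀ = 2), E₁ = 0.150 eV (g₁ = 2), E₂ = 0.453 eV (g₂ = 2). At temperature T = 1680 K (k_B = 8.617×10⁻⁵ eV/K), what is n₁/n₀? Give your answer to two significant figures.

k_BT = 8.617×10⁻⁵ × 1680 K = 0.1448 eV.
n₁/n₀ = (g₁/g₀) exp[−(E₁−E₀)/kT] = (2/2) × exp(−(0.0664 eV)/(0.1448 eV)) = (2/2) × exp(-0.4586) = 0.63.

0.63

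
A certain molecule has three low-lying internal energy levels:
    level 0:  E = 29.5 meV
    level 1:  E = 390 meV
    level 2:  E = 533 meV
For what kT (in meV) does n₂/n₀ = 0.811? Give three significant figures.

n₂/n₀ = exp[−(E₂−E₀)/kT] = 0.811.
⇒ (E₂−E₀)/kT = ln(1/0.811) = ln(1.2330) = 0.20945.
kT = 503.5 meV / 0.20945 = 2400 meV.

2400 meV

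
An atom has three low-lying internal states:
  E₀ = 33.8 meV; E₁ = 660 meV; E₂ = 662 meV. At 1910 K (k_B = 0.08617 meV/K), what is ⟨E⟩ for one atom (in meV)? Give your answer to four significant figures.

k_BT = 0.08617 × 1910 K = 164.585 meV.
Eᵢ/kT = 0.205365, 4.01009, 4.02224.
Z = Σ e^(−Eᵢ/kT) = e^(−0.205365) + e^(−4.01009) + e^(−4.02224) = 0.814350 + 0.0181318 + 0.0179128 = 0.850395.
⟨E⟩ = Σ Eᵢ e^(−Eᵢ/kT) / Z = (33.8·0.814350 + 660·0.0181318 + 662·0.0179128) / 0.850395 = 60.38 meV.

60.38 meV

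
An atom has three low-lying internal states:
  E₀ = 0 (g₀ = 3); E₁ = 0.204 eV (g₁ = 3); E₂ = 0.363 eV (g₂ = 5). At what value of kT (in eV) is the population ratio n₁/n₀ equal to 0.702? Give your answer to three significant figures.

0.577 eV

n₁/n₀ = (g₁/g₀) exp[−(E₁−E₀)/kT] = 0.702.
⇒ (E₁−E₀)/kT = ln((3/3)/0.702) = ln(1.4245) = 0.35382.
kT = 0.204 eV / 0.35382 = 0.577 eV.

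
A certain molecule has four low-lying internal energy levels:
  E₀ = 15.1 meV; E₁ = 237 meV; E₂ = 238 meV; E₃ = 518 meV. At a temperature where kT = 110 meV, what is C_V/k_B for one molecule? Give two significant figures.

0.81

Eᵢ/kT = 0.1373, 2.155, 2.164, 4.709.
Z = Σ e^(−Eᵢ/kT) = e^(−0.1373) + e^(−2.155) + e^(−2.164) + e^(−4.709) = 0.8717 + 0.1159 + 0.1149 + 0.009014 = 1.112.
⟨E⟩ = 65.33 meV, ⟨E²⟩ = 14060 meV².
C_V/k_B = (⟨E²⟩ − ⟨E⟩²)/(kT)² = (14060 − 4268)/12100 = 0.81.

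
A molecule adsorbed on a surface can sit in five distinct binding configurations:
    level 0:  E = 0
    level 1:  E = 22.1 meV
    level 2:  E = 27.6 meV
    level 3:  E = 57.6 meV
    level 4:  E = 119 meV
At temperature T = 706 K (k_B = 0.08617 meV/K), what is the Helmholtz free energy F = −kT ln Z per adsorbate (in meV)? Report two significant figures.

-64 meV

k_BT = 0.08617 × 706 K = 60.84 meV.
Eᵢ/kT = 0, 0.3632, 0.4536, 0.9467, 1.956.
Z = Σ e^(−Eᵢ/kT) = e^(−0) + e^(−0.3632) + e^(−0.4536) + e^(−0.9467) + e^(−1.956) = 1.000 + 0.6954 + 0.6353 + 0.3880 + 0.1414 = 2.860.
F = −kT ln Z = −60.84 × ln(2.860) = −60.84 × 1.051 = -64 meV.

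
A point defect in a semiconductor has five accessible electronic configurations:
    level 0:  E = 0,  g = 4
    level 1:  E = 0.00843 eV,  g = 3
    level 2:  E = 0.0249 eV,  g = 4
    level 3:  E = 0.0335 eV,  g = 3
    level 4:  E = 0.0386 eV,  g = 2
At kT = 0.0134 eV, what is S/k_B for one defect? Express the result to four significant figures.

2.356

Eᵢ/kT = 0, 0.629104, 1.85821, 2.50000, 2.88060.
Z = Σ gᵢe^(−Eᵢ/kT) = 4·e^(−0) + 3·e^(−0.629104) + 4·e^(−1.85821) + 3·e^(−2.50000) + 2·e^(−2.88060) = 4.00000 + 1.59921 + 0.623806 + 0.246255 + 0.112202 = 6.58147.
⟨E⟩ = Σ EᵢPᵢ = 0.00631996 eV.
S/k_B = ln Z + ⟨E⟩/kT = ln(6.58147) + 0.00631996/0.0134 = 1.88426 + 0.471639 = 2.356.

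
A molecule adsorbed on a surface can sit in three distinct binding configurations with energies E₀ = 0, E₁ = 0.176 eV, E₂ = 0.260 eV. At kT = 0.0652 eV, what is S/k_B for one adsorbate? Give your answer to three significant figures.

Eᵢ/kT = 0, 2.6994, 3.9877.
Z = Σ e^(−Eᵢ/kT) = e^(−0) + e^(−2.6994) + e^(−3.9877) = 1.0000 + 0.067246 + 0.018542 = 1.0858.
⟨E⟩ = Σ EᵢPᵢ = 0.015340 eV.
S/k_B = ln Z + ⟨E⟩/kT = ln(1.0858) + 0.015340/0.0652 = 0.082317 + 0.23528 = 0.318.

0.318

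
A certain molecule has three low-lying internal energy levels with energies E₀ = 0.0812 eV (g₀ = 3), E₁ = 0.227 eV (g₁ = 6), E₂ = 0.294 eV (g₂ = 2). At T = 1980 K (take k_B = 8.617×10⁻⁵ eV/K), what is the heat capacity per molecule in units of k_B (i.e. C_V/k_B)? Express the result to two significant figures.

0.23

k_BT = 8.617×10⁻⁵ × 1980 K = 0.1706 eV.
Eᵢ/kT = 0.4760, 1.331, 1.723.
Z = Σ gᵢe^(−Eᵢ/kT) = 3·e^(−0.4760) + 6·e^(−1.331) + 2·e^(−1.723) = 1.864 + 1.585 + 0.3571 = 3.806.
⟨E⟩ = 0.1619 eV, ⟨E²⟩ = 0.03280 eV².
C_V/k_B = (⟨E²⟩ − ⟨E⟩²)/(kT)² = (0.03280 − 0.02621)/0.02910 = 0.23.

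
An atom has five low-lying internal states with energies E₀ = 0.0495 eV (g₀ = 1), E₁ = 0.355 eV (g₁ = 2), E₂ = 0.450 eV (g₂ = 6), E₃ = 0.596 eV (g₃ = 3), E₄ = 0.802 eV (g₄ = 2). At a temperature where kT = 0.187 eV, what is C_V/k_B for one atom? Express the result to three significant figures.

1.27

Eᵢ/kT = 0.26471, 1.8984, 2.4064, 3.1872, 4.2888.
Z = Σ gᵢe^(−Eᵢ/kT) = 1·e^(−0.26471) + 2·e^(−1.8984) + 6·e^(−2.4064) + 3·e^(−3.1872) + 2·e^(−4.2888) = 0.76743 + 0.29962 + 0.54084 + 0.12386 + 0.027443 = 1.7592.
⟨E⟩ = 0.27488 eV, ⟨E²⟩ = 0.11983 eV².
C_V/k_B = (⟨E²⟩ − ⟨E⟩²)/(kT)² = (0.11983 − 0.075559)/0.034969 = 1.27.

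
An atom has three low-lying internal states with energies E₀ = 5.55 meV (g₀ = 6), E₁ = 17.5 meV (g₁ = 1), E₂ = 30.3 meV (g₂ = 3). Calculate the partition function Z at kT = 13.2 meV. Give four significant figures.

Eᵢ/kT = 0.420455, 1.32576, 2.29545.
Z = Σ gᵢe^(−Eᵢ/kT) = 6·e^(−0.420455) + 1·e^(−1.32576) + 3·e^(−2.29545) = 3.94049 + 0.265601 + 0.302148 = 4.50824.

Z = 4.508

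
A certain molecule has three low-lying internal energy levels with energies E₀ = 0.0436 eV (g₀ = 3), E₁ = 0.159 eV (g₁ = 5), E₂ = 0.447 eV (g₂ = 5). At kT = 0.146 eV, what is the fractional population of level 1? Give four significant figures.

0.4062

Eᵢ/kT = 0.298630, 1.08904, 3.06164.
Z = Σ gᵢe^(−Eᵢ/kT) = 3·e^(−0.298630) + 5·e^(−1.08904) + 5·e^(−3.06164) = 2.22550 + 1.68270 + 0.234054 = 4.14225.
P₁ = g₁ e^(−E₁/kT) / Z = 1.68270/4.14225 = 0.4062.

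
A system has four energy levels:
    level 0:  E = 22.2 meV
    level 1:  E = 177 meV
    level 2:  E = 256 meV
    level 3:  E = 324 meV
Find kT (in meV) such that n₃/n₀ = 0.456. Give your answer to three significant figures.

n₃/n₀ = exp[−(E₃−E₀)/kT] = 0.456.
⇒ (E₃−E₀)/kT = ln(1/0.456) = ln(2.1930) = 0.78527.
kT = 301.8 meV / 0.78527 = 384 meV.

384 meV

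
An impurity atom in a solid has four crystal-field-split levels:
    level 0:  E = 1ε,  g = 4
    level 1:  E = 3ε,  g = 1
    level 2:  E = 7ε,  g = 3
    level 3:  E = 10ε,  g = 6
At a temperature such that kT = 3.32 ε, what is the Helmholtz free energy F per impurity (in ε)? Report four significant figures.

-4.623 ε

Eᵢ/kT = 0.301205, 0.903614, 2.10843, 3.01205.
Z = Σ gᵢe^(−Eᵢ/kT) = 4·e^(−0.301205) + 1·e^(−0.903614) + 3·e^(−2.10843) + 6·e^(−3.01205) = 2.95970 + 0.405103 + 0.364285 + 0.295144 = 4.02423.
F = −kT ln Z = −3.32 × ln(4.02423) = −3.32 × 1.39233 = -4.623 ε.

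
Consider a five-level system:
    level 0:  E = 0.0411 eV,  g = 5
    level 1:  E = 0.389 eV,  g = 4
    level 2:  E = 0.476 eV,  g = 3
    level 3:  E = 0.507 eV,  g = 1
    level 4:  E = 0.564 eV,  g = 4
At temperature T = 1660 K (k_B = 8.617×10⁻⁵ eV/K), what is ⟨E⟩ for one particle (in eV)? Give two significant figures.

0.087 eV

k_BT = 8.617×10⁻⁵ × 1660 K = 0.1430 eV.
Eᵢ/kT = 0.2874, 2.720, 3.329, 3.545, 3.944.
Z = Σ gᵢe^(−Eᵢ/kT) = 5·e^(−0.2874) + 4·e^(−2.720) + 3·e^(−3.329) + 1·e^(−3.545) + 4·e^(−3.944) = 3.751 + 0.2635 + 0.1075 + 0.02887 + 0.07748 = 4.228.
⟨E⟩ = Σ Eᵢ gᵢe^(−Eᵢ/kT) / Z = (0.0411·3.751 + 0.389·0.2635 + 0.476·0.1075 + 0.507·0.02887 + 0.564·0.07748) / 4.228 = 0.087 eV.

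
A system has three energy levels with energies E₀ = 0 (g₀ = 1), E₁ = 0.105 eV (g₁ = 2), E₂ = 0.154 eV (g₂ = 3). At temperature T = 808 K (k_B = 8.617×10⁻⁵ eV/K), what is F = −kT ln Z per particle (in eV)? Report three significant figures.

-0.0398 eV

k_BT = 8.617×10⁻⁵ × 808 K = 0.069625 eV.
Eᵢ/kT = 0, 1.5081, 2.2118.
Z = Σ gᵢe^(−Eᵢ/kT) = 1·e^(−0) + 2·e^(−1.5081) + 3·e^(−2.2118) = 1.0000 + 0.44266 + 0.32851 = 1.7712.
F = −kT ln Z = −0.069625 × ln(1.7712) = −0.069625 × 0.57166 = -0.0398 eV.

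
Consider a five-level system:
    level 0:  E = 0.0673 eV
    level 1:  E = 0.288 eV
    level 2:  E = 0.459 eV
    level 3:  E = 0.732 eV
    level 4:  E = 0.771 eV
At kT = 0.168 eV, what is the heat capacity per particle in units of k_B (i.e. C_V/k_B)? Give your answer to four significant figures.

Eᵢ/kT = 0.400595, 1.71429, 2.73214, 4.35714, 4.58929.
Z = Σ e^(−Eᵢ/kT) = e^(−0.400595) + e^(−1.71429) + e^(−2.73214) + e^(−4.35714) + e^(−4.58929) = 0.669921 + 0.180092 + 0.0650799 + 0.0128150 + 0.0101601 = 0.938068.
⟨E⟩ = 0.153547 eV, ⟨E²⟩ = 0.0475329 eV².
C_V/k_B = (⟨E²⟩ − ⟨E⟩²)/(kT)² = (0.0475329 − 0.0235767)/0.0282240 = 0.8488.

0.8488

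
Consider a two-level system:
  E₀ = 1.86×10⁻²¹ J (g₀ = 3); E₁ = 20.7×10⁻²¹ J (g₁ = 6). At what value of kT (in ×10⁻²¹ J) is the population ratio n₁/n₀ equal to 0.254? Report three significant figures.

n₁/n₀ = (g₁/g₀) exp[−(E₁−E₀)/kT] = 0.254.
⇒ (E₁−E₀)/kT = ln((6/3)/0.254) = ln(7.8740) = 2.0636.
kT = 18.84 ×10⁻²¹ J / 2.0636 = 9.13 ×10⁻²¹ J.

9.13 ×10⁻²¹ J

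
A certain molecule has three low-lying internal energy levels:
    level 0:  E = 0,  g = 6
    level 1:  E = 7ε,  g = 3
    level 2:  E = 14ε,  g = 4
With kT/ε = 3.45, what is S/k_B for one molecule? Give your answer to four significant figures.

2.033

Eᵢ/kT = 0, 2.02899, 4.05797.
Z = Σ gᵢe^(−Eᵢ/kT) = 6·e^(−0) + 3·e^(−2.02899) + 4·e^(−4.05797) = 6.00000 + 0.394405 + 0.0691363 = 6.46354.
⟨E⟩ = Σ EᵢPᵢ = 0.576889 ε.
S/k_B = ln Z + ⟨E⟩/kT = ln(6.46354) + 0.576889/3.45 = 1.86618 + 0.167214 = 2.033.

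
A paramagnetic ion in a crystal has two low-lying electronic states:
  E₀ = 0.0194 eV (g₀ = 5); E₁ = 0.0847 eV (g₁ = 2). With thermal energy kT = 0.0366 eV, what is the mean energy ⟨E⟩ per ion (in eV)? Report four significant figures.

0.02351 eV

Eᵢ/kT = 0.530055, 2.31421.
Z = Σ gᵢe^(−Eᵢ/kT) = 5·e^(−0.530055) + 2·e^(−2.31421) = 2.94286 + 0.197688 = 3.14055.
⟨E⟩ = Σ Eᵢ gᵢe^(−Eᵢ/kT) / Z = (0.0194·2.94286 + 0.0847·0.197688) / 3.14055 = 0.02351 eV.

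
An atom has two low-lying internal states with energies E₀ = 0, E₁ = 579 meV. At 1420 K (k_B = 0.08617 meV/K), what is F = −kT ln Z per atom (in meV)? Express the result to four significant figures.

-1.073 meV

k_BT = 0.08617 × 1420 K = 122.361 meV.
Eᵢ/kT = 0, 4.73190.
Z = Σ e^(−Eᵢ/kT) = e^(−0) + e^(−4.73190) = 1.00000 + 0.00880972 = 1.00881.
F = −kT ln Z = −122.361 × ln(1.00881) = −122.361 × 0.00877142 = -1.073 meV.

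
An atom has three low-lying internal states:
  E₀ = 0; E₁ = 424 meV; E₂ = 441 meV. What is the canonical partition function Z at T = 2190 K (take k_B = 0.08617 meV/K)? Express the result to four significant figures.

Z = 1.202

k_BT = 0.08617 × 2190 K = 188.712 meV.
Eᵢ/kT = 0, 2.24681, 2.33689.
Z = Σ e^(−Eᵢ/kT) = e^(−0) + e^(−2.24681) + e^(−2.33689) = 1.00000 + 0.105736 + 0.0966277 = 1.20236.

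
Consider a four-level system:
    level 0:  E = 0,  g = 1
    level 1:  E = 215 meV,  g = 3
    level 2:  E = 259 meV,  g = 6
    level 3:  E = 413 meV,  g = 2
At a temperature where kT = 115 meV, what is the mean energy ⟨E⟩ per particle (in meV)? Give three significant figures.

133 meV

Eᵢ/kT = 0, 1.8696, 2.2522, 3.5913.
Z = Σ gᵢe^(−Eᵢ/kT) = 1·e^(−0) + 3·e^(−1.8696) + 6·e^(−2.2522) + 2·e^(−3.5913) = 1.0000 + 0.46256 + 0.63101 + 0.055125 = 2.1487.
⟨E⟩ = Σ Eᵢ gᵢe^(−Eᵢ/kT) / Z = (0·1.0000 + 215·0.46256 + 259·0.63101 + 413·0.055125) / 2.1487 = 133 meV.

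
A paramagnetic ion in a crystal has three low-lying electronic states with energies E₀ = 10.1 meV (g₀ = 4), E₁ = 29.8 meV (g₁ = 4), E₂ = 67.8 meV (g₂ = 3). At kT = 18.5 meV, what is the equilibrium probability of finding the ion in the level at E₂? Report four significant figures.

0.02406

Eᵢ/kT = 0.545946, 1.61081, 3.66486.
Z = Σ gᵢe^(−Eᵢ/kT) = 4·e^(−0.545946) + 4·e^(−1.61081) + 3·e^(−3.66486) = 2.31717 + 0.798903 + 0.0768233 = 3.19290.
P₂ = g₂ e^(−E₂/kT) / Z = 0.0768233/3.19290 = 0.02406.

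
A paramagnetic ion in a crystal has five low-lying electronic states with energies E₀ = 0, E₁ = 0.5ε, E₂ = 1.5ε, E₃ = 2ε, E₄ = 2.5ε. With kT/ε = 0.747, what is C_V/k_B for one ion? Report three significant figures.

Eᵢ/kT = 0, 0.66934, 2.0080, 2.6774, 3.3467.
Z = Σ e^(−Eᵢ/kT) = e^(−0) + e^(−0.66934) + e^(−2.0080) + e^(−2.6774) + e^(−3.3467) = 1.0000 + 0.51205 + 0.13426 + 0.068742 + 0.035200 = 1.7503.
⟨E⟩ = 0.39016 ε, ⟨E²⟩ = 0.52852 ε².
C_V/k_B = (⟨E²⟩ − ⟨E⟩²)/(kT)² = (0.52852 − 0.15222)/0.55801 = 0.674.

0.674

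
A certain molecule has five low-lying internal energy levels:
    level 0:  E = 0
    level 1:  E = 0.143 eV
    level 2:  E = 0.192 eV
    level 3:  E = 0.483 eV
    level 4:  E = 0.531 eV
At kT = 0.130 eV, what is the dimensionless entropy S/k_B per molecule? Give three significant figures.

1.01

Eᵢ/kT = 0, 1.1000, 1.4769, 3.7154, 4.0846.
Z = Σ e^(−Eᵢ/kT) = e^(−0) + e^(−1.1000) + e^(−1.4769) + e^(−3.7154) + e^(−4.0846) = 1.0000 + 0.33287 + 0.22834 + 0.024346 + 0.016830 = 1.6024.
⟨E⟩ = Σ EᵢPᵢ = 0.069981 eV.
S/k_B = ln Z + ⟨E⟩/kT = ln(1.6024) + 0.069981/0.130 = 0.47150 + 0.53832 = 1.01.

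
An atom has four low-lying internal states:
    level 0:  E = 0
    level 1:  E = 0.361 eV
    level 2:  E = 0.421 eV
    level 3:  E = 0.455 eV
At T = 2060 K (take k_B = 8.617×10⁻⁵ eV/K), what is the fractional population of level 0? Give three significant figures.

0.769

k_BT = 8.617×10⁻⁵ × 2060 K = 0.17751 eV.
Eᵢ/kT = 0, 2.0337, 2.3717, 2.5632.
Z = Σ e^(−Eᵢ/kT) = e^(−0) + e^(−2.0337) + e^(−2.3717) + e^(−2.5632) = 1.0000 + 0.13085 + 0.093322 + 0.077058 = 1.3012.
P₀ = e^(−E₀/kT) / Z = 1.0000/1.3012 = 0.769.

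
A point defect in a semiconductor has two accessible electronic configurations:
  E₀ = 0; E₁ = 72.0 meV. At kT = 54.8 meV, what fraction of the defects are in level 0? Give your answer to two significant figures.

Eᵢ/kT = 0, 1.314.
Z = Σ e^(−Eᵢ/kT) = e^(−0) + e^(−1.314) = 1.000 + 0.2687 = 1.269.
P₀ = e^(−E₀/kT) / Z = 1.000/1.269 = 0.79.

0.79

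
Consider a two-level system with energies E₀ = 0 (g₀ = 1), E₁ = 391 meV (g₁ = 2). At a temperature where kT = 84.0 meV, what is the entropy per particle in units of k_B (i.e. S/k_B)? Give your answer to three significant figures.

0.106

Eᵢ/kT = 0, 4.6548.
Z = Σ gᵢe^(−Eᵢ/kT) = 1·e^(−0) + 2·e^(−4.6548) = 1.0000 + 0.019032 = 1.0190.
⟨E⟩ = Σ EᵢPᵢ = 7.3028 meV.
S/k_B = ln Z + ⟨E⟩/kT = ln(1.0190) + 7.3028/84.0 = 0.018822 + 0.086938 = 0.106.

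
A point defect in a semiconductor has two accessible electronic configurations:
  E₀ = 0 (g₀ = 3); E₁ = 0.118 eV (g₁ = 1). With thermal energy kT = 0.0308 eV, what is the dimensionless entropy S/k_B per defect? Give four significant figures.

Eᵢ/kT = 0, 3.83117.
Z = Σ gᵢe^(−Eᵢ/kT) = 3·e^(−0) + 1·e^(−3.83117) = 3.00000 + 0.0216842 = 3.02168.
⟨E⟩ = Σ EᵢPᵢ = 0.000846792 eV.
S/k_B = ln Z + ⟨E⟩/kT = ln(3.02168) + 0.000846792/0.0308 = 1.10581 + 0.0274932 = 1.133.

1.133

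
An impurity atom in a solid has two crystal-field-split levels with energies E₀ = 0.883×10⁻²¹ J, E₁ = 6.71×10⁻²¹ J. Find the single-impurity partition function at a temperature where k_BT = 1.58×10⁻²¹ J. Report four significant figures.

Eᵢ/kT = 0.558861, 4.24684.
Z = Σ e^(−Eᵢ/kT) = e^(−0.558861) + e^(−4.24684) = 0.571860 + 0.0143094 = 0.586169.

Z = 0.5862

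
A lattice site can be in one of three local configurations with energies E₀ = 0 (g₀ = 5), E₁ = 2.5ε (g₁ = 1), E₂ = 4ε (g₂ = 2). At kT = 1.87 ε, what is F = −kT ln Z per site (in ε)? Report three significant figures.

-3.19 ε

Eᵢ/kT = 0, 1.3369, 2.1390.
Z = Σ gᵢe^(−Eᵢ/kT) = 5·e^(−0) + 1·e^(−1.3369) + 2·e^(−2.1390) = 5.0000 + 0.26266 + 0.23555 = 5.4982.
F = −kT ln Z = −1.87 × ln(5.4982) = −1.87 × 1.7044 = -3.19 ε.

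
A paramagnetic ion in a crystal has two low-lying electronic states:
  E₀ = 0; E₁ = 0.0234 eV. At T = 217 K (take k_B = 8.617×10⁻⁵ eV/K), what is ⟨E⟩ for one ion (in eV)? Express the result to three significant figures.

0.00521 eV

k_BT = 8.617×10⁻⁵ × 217 K = 0.018699 eV.
Eᵢ/kT = 0, 1.2514.
Z = Σ e^(−Eᵢ/kT) = e^(−0) + e^(−1.2514) = 1.0000 + 0.28610 = 1.2861.
⟨E⟩ = Σ Eᵢ e^(−Eᵢ/kT) / Z = (0·1.0000 + 0.0234·0.28610) / 1.2861 = 0.00521 eV.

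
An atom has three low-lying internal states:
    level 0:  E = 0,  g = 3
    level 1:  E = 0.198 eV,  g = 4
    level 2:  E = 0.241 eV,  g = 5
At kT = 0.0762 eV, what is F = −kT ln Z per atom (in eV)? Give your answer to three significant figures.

Eᵢ/kT = 0, 2.5984, 3.1627.
Z = Σ gᵢe^(−Eᵢ/kT) = 3·e^(−0) + 4·e^(−2.5984) + 5·e^(−3.1627) = 3.0000 + 0.29757 + 0.21156 = 3.5091.
F = −kT ln Z = −0.0762 × ln(3.5091) = −0.0762 × 1.2554 = -0.0957 eV.

-0.0957 eV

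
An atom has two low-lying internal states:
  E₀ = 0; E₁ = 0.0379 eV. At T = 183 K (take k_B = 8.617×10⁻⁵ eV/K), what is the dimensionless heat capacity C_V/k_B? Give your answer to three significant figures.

0.439

k_BT = 8.617×10⁻⁵ × 183 K = 0.015769 eV.
Eᵢ/kT = 0, 2.4034.
Z = Σ e^(−Eᵢ/kT) = e^(−0) + e^(−2.4034) = 1.0000 + 0.090410 = 1.0904.
⟨E⟩ = 0.0031425 eV, ⟨E²⟩ = 0.00011910 eV².
C_V/k_B = (⟨E²⟩ − ⟨E⟩²)/(kT)² = (0.00011910 − 0.0000098753)/0.00024866 = 0.439.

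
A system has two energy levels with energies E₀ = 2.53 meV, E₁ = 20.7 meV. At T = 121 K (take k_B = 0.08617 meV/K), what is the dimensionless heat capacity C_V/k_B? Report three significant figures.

0.385

k_BT = 0.08617 × 121 K = 10.427 meV.
Eᵢ/kT = 0.24264, 1.9852.
Z = Σ e^(−Eᵢ/kT) = e^(−0.24264) + e^(−1.9852) = 0.78455 + 0.13735 = 0.92190.
⟨E⟩ = 5.2371 meV, ⟨E²⟩ = 69.286 meV².
C_V/k_B = (⟨E²⟩ − ⟨E⟩²)/(kT)² = (69.286 − 27.427)/108.72 = 0.385.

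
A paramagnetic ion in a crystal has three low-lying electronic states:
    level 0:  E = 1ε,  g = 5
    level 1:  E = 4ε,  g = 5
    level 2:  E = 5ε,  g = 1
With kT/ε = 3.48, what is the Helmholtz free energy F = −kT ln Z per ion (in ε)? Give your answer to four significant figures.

Eᵢ/kT = 0.287356, 1.14943, 1.43678.
Z = Σ gᵢe^(−Eᵢ/kT) = 5·e^(−0.287356) + 5·e^(−1.14943) + 1·e^(−1.43678) = 3.75122 + 1.58409 + 0.237692 = 5.57300.
F = −kT ln Z = −3.48 × ln(5.57300) = −3.48 × 1.71793 = -5.978 ε.

-5.978 ε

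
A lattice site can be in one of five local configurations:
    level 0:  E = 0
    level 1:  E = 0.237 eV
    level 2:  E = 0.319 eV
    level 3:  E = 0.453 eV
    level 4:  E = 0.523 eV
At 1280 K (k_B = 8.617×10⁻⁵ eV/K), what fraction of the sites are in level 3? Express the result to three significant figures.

k_BT = 8.617×10⁻⁵ × 1280 K = 0.11030 eV.
Eᵢ/kT = 0, 2.1487, 2.8921, 4.1070, 4.7416.
Z = Σ e^(−Eᵢ/kT) = e^(−0) + e^(−2.1487) + e^(−2.8921) + e^(−4.1070) + e^(−4.7416) = 1.0000 + 0.11664 + 0.055460 + 0.016457 + 0.0087247 = 1.1973.
P₃ = e^(−E₃/kT) / Z = 0.016457/1.1973 = 0.0137.

0.0137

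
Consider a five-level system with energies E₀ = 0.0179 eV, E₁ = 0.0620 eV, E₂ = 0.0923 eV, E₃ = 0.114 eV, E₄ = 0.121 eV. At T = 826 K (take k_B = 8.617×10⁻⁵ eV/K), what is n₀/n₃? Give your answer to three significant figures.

3.86

k_BT = 8.617×10⁻⁵ × 826 K = 0.071176 eV.
n₀/n₃ = exp[−(E₀−E₃)/kT] = exp(−(-0.0961 eV)/(0.071176 eV)) = exp(1.3502) = 3.86.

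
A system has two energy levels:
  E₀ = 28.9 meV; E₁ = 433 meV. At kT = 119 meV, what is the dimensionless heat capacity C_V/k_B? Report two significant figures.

0.36

Eᵢ/kT = 0.2429, 3.639.
Z = Σ e^(−Eᵢ/kT) = e^(−0.2429) + e^(−3.639) = 0.7843 + 0.02628 = 0.8106.
⟨E⟩ = 42.00 meV, ⟨E²⟩ = 6887 meV².
C_V/k_B = (⟨E²⟩ − ⟨E⟩²)/(kT)² = (6887 − 1764)/14160 = 0.36.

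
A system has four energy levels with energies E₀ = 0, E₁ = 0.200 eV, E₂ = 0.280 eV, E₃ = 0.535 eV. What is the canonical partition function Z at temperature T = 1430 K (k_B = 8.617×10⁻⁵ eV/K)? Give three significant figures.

Z = 1.31

k_BT = 8.617×10⁻⁵ × 1430 K = 0.12322 eV.
Eᵢ/kT = 0, 1.6231, 2.2724, 4.3418.
Z = Σ e^(−Eᵢ/kT) = e^(−0) + e^(−1.6231) + e^(−2.2724) + e^(−4.3418) = 1.0000 + 0.19729 + 0.10306 + 0.013013 = 1.3134.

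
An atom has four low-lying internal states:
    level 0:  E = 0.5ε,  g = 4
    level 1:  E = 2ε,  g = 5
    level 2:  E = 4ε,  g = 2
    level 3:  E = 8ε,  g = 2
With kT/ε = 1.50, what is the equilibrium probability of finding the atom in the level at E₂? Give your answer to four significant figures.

Eᵢ/kT = 0.333333, 1.33333, 2.66667, 5.33333.
Z = Σ gᵢe^(−Eᵢ/kT) = 4·e^(−0.333333) + 5·e^(−1.33333) + 2·e^(−2.66667) + 2·e^(−5.33333) = 2.86613 + 1.31799 + 0.138966 + 0.00965593 = 4.33274.
P₂ = g₂ e^(−E₂/kT) / Z = 0.138966/4.33274 = 0.03207.

0.03207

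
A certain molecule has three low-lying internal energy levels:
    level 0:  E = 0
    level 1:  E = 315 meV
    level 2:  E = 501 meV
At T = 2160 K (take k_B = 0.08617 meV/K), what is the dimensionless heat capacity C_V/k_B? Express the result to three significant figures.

k_BT = 0.08617 × 2160 K = 186.13 meV.
Eᵢ/kT = 0, 1.6924, 2.6917.
Z = Σ e^(−Eᵢ/kT) = e^(−0) + e^(−1.6924) + e^(−2.6917) = 1.0000 + 0.18408 + 0.067766 = 1.2518.
⟨E⟩ = 73.443 meV, ⟨E²⟩ = 28179 meV².
C_V/k_B = (⟨E²⟩ − ⟨E⟩²)/(kT)² = (28179 − 5393.9)/34644 = 0.658.

0.658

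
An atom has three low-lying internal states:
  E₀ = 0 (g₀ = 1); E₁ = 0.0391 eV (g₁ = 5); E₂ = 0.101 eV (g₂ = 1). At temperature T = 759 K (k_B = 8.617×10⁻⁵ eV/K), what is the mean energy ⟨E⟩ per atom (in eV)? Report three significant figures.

0.0326 eV

k_BT = 8.617×10⁻⁵ × 759 K = 0.065403 eV.
Eᵢ/kT = 0, 0.59783, 1.5443.
Z = Σ gᵢe^(−Eᵢ/kT) = 1·e^(−0) + 5·e^(−0.59783) + 1·e^(−1.5443) = 1.0000 + 2.7500 + 0.21346 = 3.9635.
⟨E⟩ = Σ Eᵢ gᵢe^(−Eᵢ/kT) / Z = (0·1.0000 + 0.0391·2.7500 + 0.101·0.21346) / 3.9635 = 0.0326 eV.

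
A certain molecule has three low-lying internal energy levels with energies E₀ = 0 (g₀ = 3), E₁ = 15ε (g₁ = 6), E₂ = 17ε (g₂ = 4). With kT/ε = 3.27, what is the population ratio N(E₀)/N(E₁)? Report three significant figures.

49.1

n₀/n₁ = (g₀/g₁) exp[−(E₀−E₁)/kT] = (3/6) × exp(−(-15ε)/(3.27ε)) = (3/6) × exp(4.5872) = 49.1.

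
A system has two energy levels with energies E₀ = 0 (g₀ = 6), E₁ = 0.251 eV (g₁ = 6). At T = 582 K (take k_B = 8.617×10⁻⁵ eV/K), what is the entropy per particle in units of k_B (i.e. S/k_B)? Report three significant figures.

k_BT = 8.617×10⁻⁵ × 582 K = 0.050151 eV.
Eᵢ/kT = 0, 5.0049.
Z = Σ gᵢe^(−Eᵢ/kT) = 6·e^(−0) + 6·e^(−5.0049) = 6.0000 + 0.040230 = 6.0402.
⟨E⟩ = Σ EᵢPᵢ = 0.0016718 eV.
S/k_B = ln Z + ⟨E⟩/kT = ln(6.0402) + 0.0016718/0.050151 = 1.7984 + 0.033335 = 1.83.

1.83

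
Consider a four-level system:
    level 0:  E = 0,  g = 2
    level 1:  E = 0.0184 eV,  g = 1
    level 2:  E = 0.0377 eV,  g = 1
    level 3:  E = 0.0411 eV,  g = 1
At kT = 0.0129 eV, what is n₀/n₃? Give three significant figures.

n₀/n₃ = (g₀/g₃) exp[−(E₀−E₃)/kT] = (2/1) × exp(−(-0.0411 eV)/(0.0129 eV)) = (2/1) × exp(3.1860) = 48.4.

48.4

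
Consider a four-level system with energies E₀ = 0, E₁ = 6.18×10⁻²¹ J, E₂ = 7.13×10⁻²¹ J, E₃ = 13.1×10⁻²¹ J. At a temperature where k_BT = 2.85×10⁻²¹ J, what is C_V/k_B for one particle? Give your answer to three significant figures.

Eᵢ/kT = 0, 2.1684, 2.5018, 4.5965.
Z = Σ e^(−Eᵢ/kT) = e^(−0) + e^(−2.1684) + e^(−2.5018) + e^(−4.5965) = 1.0000 + 0.11436 + 0.081937 + 0.010087 = 1.2064.
⟨E⟩ = 1.1796, ⟨E²⟩ = 8.5081.
C_V/k_B = (⟨E²⟩ − ⟨E⟩²)/(kT)² = (8.5081 − 1.3915)/8.1225 = 0.876.

0.876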